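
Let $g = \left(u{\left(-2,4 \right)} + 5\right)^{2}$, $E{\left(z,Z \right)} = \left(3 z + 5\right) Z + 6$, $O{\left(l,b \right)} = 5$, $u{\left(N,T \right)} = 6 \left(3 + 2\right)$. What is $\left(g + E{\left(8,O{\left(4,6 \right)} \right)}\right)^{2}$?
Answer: $1893376$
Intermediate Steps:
$u{\left(N,T \right)} = 30$ ($u{\left(N,T \right)} = 6 \cdot 5 = 30$)
$E{\left(z,Z \right)} = 6 + Z \left(5 + 3 z\right)$ ($E{\left(z,Z \right)} = \left(5 + 3 z\right) Z + 6 = Z \left(5 + 3 z\right) + 6 = 6 + Z \left(5 + 3 z\right)$)
$g = 1225$ ($g = \left(30 + 5\right)^{2} = 35^{2} = 1225$)
$\left(g + E{\left(8,O{\left(4,6 \right)} \right)}\right)^{2} = \left(1225 + \left(6 + 5 \cdot 5 + 3 \cdot 5 \cdot 8\right)\right)^{2} = \left(1225 + \left(6 + 25 + 120\right)\right)^{2} = \left(1225 + 151\right)^{2} = 1376^{2} = 1893376$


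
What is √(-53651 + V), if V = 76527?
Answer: 2*√5719 ≈ 151.25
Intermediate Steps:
√(-53651 + V) = √(-53651 + 76527) = √22876 = 2*√5719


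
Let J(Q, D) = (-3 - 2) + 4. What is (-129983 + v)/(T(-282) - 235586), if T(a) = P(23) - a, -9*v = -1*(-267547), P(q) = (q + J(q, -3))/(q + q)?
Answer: 33060062/48707829 ≈ 0.67874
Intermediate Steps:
J(Q, D) = -1 (J(Q, D) = -5 + 4 = -1)
P(q) = (-1 + q)/(2*q) (P(q) = (q - 1)/(q + q) = (-1 + q)/((2*q)) = (-1 + q)*(1/(2*q)) = (-1 + q)/(2*q))
v = -267547/9 (v = -(-1)*(-267547)/9 = -1/9*267547 = -267547/9 ≈ -29727.)
T(a) = 11/23 - a (T(a) = (1/2)*(-1 + 23)/23 - a = (1/2)*(1/23)*22 - a = 11/23 - a)
(-129983 + v)/(T(-282) - 235586) = (-129983 - 267547/9)/((11/23 - 1*(-282)) - 235586) = -1437394/(9*((11/23 + 282) - 235586)) = -1437394/(9*(6497/23 - 235586)) = -1437394/(9*(-5411981/23)) = -1437394/9*(-23/5411981) = 33060062/48707829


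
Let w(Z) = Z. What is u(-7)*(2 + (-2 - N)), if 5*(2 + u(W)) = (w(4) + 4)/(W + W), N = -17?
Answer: -1258/35 ≈ -35.943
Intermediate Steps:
u(W) = -2 + 4/(5*W) (u(W) = -2 + ((4 + 4)/(W + W))/5 = -2 + (8/((2*W)))/5 = -2 + (8*(1/(2*W)))/5 = -2 + (4/W)/5 = -2 + 4/(5*W))
u(-7)*(2 + (-2 - N)) = (-2 + (⅘)/(-7))*(2 + (-2 - 1*(-17))) = (-2 + (⅘)*(-⅐))*(2 + (-2 + 17)) = (-2 - 4/35)*(2 + 15) = -74/35*17 = -1258/35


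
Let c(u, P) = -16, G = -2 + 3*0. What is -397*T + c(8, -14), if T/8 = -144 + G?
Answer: 463680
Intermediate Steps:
G = -2 (G = -2 + 0 = -2)
T = -1168 (T = 8*(-144 - 2) = 8*(-146) = -1168)
-397*T + c(8, -14) = -397*(-1168) - 16 = 463696 - 16 = 463680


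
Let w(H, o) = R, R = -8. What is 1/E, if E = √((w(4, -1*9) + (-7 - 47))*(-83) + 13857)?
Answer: √19003/19003 ≈ 0.0072542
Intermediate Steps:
w(H, o) = -8
E = √19003 (E = √((-8 + (-7 - 47))*(-83) + 13857) = √((-8 - 54)*(-83) + 13857) = √(-62*(-83) + 13857) = √(5146 + 13857) = √19003 ≈ 137.85)
1/E = 1/(√19003) = √19003/19003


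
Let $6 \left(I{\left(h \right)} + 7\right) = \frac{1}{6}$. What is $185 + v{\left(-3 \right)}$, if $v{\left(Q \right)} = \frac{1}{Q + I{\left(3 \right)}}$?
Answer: $\frac{66379}{359} \approx 184.9$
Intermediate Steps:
$I{\left(h \right)} = - \frac{251}{36}$ ($I{\left(h \right)} = -7 + \frac{1}{6 \cdot 6} = -7 + \frac{1}{6} \cdot \frac{1}{6} = -7 + \frac{1}{36} = - \frac{251}{36}$)
$v{\left(Q \right)} = \frac{1}{- \frac{251}{36} + Q}$ ($v{\left(Q \right)} = \frac{1}{Q - \frac{251}{36}} = \frac{1}{- \frac{251}{36} + Q}$)
$185 + v{\left(-3 \right)} = 185 + \frac{36}{-251 + 36 \left(-3\right)} = 185 + \frac{36}{-251 - 108} = 185 + \frac{36}{-359} = 185 + 36 \left(- \frac{1}{359}\right) = 185 - \frac{36}{359} = \frac{66379}{359}$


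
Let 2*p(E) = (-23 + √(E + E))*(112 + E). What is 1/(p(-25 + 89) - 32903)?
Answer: -34927/1218904097 - 704*√2/1218904097 ≈ -2.9471e-5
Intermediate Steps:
p(E) = (-23 + √2*√E)*(112 + E)/2 (p(E) = ((-23 + √(E + E))*(112 + E))/2 = ((-23 + √(2*E))*(112 + E))/2 = ((-23 + √2*√E)*(112 + E))/2 = (-23 + √2*√E)*(112 + E)/2)
1/(p(-25 + 89) - 32903) = 1/((-1288 - 23*(-25 + 89)/2 + √2*(-25 + 89)^(3/2)/2 + 56*√2*√(-25 + 89)) - 32903) = 1/((-1288 - 23/2*64 + √2*64^(3/2)/2 + 56*√2*√64) - 32903) = 1/((-1288 - 736 + (½)*√2*512 + 56*√2*8) - 32903) = 1/((-1288 - 736 + 256*√2 + 448*√2) - 32903) = 1/((-2024 + 704*√2) - 32903) = 1/(-34927 + 704*√2)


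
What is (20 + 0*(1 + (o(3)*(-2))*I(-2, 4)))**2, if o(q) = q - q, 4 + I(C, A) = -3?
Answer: 400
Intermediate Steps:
I(C, A) = -7 (I(C, A) = -4 - 3 = -7)
o(q) = 0
(20 + 0*(1 + (o(3)*(-2))*I(-2, 4)))**2 = (20 + 0*(1 + (0*(-2))*(-7)))**2 = (20 + 0*(1 + 0*(-7)))**2 = (20 + 0*(1 + 0))**2 = (20 + 0*1)**2 = (20 + 0)**2 = 20**2 = 400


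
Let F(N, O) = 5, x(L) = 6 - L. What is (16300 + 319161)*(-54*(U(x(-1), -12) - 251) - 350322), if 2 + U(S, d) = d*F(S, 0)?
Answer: -111849406620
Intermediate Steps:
U(S, d) = -2 + 5*d (U(S, d) = -2 + d*5 = -2 + 5*d)
(16300 + 319161)*(-54*(U(x(-1), -12) - 251) - 350322) = (16300 + 319161)*(-54*((-2 + 5*(-12)) - 251) - 350322) = 335461*(-54*((-2 - 60) - 251) - 350322) = 335461*(-54*(-62 - 251) - 350322) = 335461*(-54*(-313) - 350322) = 335461*(16902 - 350322) = 335461*(-333420) = -111849406620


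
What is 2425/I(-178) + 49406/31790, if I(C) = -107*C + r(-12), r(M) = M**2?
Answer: 102519189/61005010 ≈ 1.6805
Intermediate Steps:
I(C) = 144 - 107*C (I(C) = -107*C + (-12)**2 = -107*C + 144 = 144 - 107*C)
2425/I(-178) + 49406/31790 = 2425/(144 - 107*(-178)) + 49406/31790 = 2425/(144 + 19046) + 49406*(1/31790) = 2425/19190 + 24703/15895 = 2425*(1/19190) + 24703/15895 = 485/3838 + 24703/15895 = 102519189/61005010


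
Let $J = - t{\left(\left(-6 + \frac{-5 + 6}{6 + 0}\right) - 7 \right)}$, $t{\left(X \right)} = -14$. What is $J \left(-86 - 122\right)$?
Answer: $-2912$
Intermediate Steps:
$J = 14$ ($J = \left(-1\right) \left(-14\right) = 14$)
$J \left(-86 - 122\right) = 14 \left(-86 - 122\right) = 14 \left(-208\right) = -2912$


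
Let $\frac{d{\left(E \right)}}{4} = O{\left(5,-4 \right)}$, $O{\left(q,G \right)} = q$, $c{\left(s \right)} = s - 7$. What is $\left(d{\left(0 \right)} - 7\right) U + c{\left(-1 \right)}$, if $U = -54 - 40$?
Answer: $-1230$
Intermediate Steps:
$c{\left(s \right)} = -7 + s$ ($c{\left(s \right)} = s - 7 = -7 + s$)
$d{\left(E \right)} = 20$ ($d{\left(E \right)} = 4 \cdot 5 = 20$)
$U = -94$
$\left(d{\left(0 \right)} - 7\right) U + c{\left(-1 \right)} = \left(20 - 7\right) \left(-94\right) - 8 = 13 \left(-94\right) - 8 = -1222 - 8 = -1230$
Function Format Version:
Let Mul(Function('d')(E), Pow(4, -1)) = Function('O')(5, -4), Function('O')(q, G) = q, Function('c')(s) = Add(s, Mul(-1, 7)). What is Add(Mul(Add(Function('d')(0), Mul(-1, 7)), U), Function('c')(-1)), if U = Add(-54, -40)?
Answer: -1230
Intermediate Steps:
Function('c')(s) = Add(-7, s) (Function('c')(s) = Add(s, -7) = Add(-7, s))
Function('d')(E) = 20 (Function('d')(E) = Mul(4, 5) = 20)
U = -94
Add(Mul(Add(Function('d')(0), Mul(-1, 7)), U), Function('c')(-1)) = Add(Mul(Add(20, Mul(-1, 7)), -94), Add(-7, -1)) = Add(Mul(Add(20, -7), -94), -8) = Add(Mul(13, -94), -8) = Add(-1222, -8) = -1230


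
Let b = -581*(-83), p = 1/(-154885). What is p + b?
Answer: 7469019354/154885 ≈ 48223.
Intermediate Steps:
p = -1/154885 ≈ -6.4564e-6
b = 48223
p + b = -1/154885 + 48223 = 7469019354/154885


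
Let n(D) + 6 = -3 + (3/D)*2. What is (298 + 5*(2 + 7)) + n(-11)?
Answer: 3668/11 ≈ 333.45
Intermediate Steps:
n(D) = -9 + 6/D (n(D) = -6 + (-3 + (3/D)*2) = -6 + (-3 + 6/D) = -9 + 6/D)
(298 + 5*(2 + 7)) + n(-11) = (298 + 5*(2 + 7)) + (-9 + 6/(-11)) = (298 + 5*9) + (-9 + 6*(-1/11)) = (298 + 45) + (-9 - 6/11) = 343 - 105/11 = 3668/11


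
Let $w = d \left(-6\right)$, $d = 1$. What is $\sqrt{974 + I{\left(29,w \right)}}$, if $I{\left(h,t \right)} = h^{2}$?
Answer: $11 \sqrt{15} \approx 42.603$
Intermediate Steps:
$w = -6$ ($w = 1 \left(-6\right) = -6$)
$\sqrt{974 + I{\left(29,w \right)}} = \sqrt{974 + 29^{2}} = \sqrt{974 + 841} = \sqrt{1815} = 11 \sqrt{15}$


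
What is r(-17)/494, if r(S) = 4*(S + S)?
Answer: -68/247 ≈ -0.27530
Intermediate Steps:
r(S) = 8*S (r(S) = 4*(2*S) = 8*S)
r(-17)/494 = (8*(-17))/494 = -136*1/494 = -68/247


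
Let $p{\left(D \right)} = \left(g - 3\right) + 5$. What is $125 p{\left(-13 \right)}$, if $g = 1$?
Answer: $375$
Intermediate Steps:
$p{\left(D \right)} = 3$ ($p{\left(D \right)} = \left(1 - 3\right) + 5 = -2 + 5 = 3$)
$125 p{\left(-13 \right)} = 125 \cdot 3 = 375$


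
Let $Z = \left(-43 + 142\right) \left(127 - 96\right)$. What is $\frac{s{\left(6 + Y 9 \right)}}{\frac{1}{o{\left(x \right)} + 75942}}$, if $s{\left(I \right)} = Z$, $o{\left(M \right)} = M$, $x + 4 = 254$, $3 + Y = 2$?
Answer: $233833248$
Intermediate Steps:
$Y = -1$ ($Y = -3 + 2 = -1$)
$x = 250$ ($x = -4 + 254 = 250$)
$Z = 3069$ ($Z = 99 \cdot 31 = 3069$)
$s{\left(I \right)} = 3069$
$\frac{s{\left(6 + Y 9 \right)}}{\frac{1}{o{\left(x \right)} + 75942}} = \frac{3069}{\frac{1}{250 + 75942}} = \frac{3069}{\frac{1}{76192}} = 3069 \frac{1}{\frac{1}{76192}} = 3069 \cdot 76192 = 233833248$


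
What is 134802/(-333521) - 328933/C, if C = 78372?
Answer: -120270765437/26138707812 ≈ -4.6012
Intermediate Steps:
134802/(-333521) - 328933/C = 134802/(-333521) - 328933/78372 = 134802*(-1/333521) - 328933*1/78372 = -134802/333521 - 328933/78372 = -120270765437/26138707812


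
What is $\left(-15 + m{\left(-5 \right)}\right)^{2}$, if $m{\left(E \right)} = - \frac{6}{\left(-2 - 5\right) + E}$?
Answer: $\frac{841}{4} \approx 210.25$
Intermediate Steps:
$m{\left(E \right)} = - \frac{6}{-7 + E}$
$\left(-15 + m{\left(-5 \right)}\right)^{2} = \left(-15 - \frac{6}{-7 - 5}\right)^{2} = \left(-15 - \frac{6}{-12}\right)^{2} = \left(-15 - - \frac{1}{2}\right)^{2} = \left(-15 + \frac{1}{2}\right)^{2} = \left(- \frac{29}{2}\right)^{2} = \frac{841}{4}$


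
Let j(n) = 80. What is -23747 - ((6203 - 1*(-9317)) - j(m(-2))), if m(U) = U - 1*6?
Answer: -39187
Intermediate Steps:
m(U) = -6 + U (m(U) = U - 6 = -6 + U)
-23747 - ((6203 - 1*(-9317)) - j(m(-2))) = -23747 - ((6203 - 1*(-9317)) - 1*80) = -23747 - ((6203 + 9317) - 80) = -23747 - (15520 - 80) = -23747 - 1*15440 = -23747 - 15440 = -39187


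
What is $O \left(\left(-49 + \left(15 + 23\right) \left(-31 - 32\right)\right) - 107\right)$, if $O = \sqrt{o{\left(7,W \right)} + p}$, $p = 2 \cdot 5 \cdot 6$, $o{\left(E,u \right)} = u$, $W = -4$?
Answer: $- 5100 \sqrt{14} \approx -19082.0$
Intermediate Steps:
$p = 60$ ($p = 10 \cdot 6 = 60$)
$O = 2 \sqrt{14}$ ($O = \sqrt{-4 + 60} = \sqrt{56} = 2 \sqrt{14} \approx 7.4833$)
$O \left(\left(-49 + \left(15 + 23\right) \left(-31 - 32\right)\right) - 107\right) = 2 \sqrt{14} \left(\left(-49 + \left(15 + 23\right) \left(-31 - 32\right)\right) - 107\right) = 2 \sqrt{14} \left(\left(-49 + 38 \left(-63\right)\right) - 107\right) = 2 \sqrt{14} \left(\left(-49 - 2394\right) - 107\right) = 2 \sqrt{14} \left(-2443 - 107\right) = 2 \sqrt{14} \left(-2550\right) = - 5100 \sqrt{14}$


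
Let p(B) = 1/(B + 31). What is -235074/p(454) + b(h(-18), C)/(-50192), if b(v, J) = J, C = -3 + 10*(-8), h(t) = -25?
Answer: -5722434590797/50192 ≈ -1.1401e+8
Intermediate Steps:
C = -83 (C = -3 - 80 = -83)
p(B) = 1/(31 + B)
-235074/p(454) + b(h(-18), C)/(-50192) = -235074/(1/(31 + 454)) - 83/(-50192) = -235074/(1/485) - 83*(-1/50192) = -235074/1/485 + 83/50192 = -235074*485 + 83/50192 = -114010890 + 83/50192 = -5722434590797/50192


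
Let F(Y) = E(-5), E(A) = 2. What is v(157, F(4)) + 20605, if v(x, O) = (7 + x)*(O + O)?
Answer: 21261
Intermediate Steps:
F(Y) = 2
v(x, O) = 2*O*(7 + x) (v(x, O) = (7 + x)*(2*O) = 2*O*(7 + x))
v(157, F(4)) + 20605 = 2*2*(7 + 157) + 20605 = 2*2*164 + 20605 = 656 + 20605 = 21261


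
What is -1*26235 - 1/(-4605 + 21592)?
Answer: -445653946/16987 ≈ -26235.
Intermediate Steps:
-1*26235 - 1/(-4605 + 21592) = -26235 - 1/16987 = -445653946/16987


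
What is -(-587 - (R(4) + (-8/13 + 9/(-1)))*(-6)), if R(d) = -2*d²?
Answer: 10877/13 ≈ 836.69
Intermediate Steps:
-(-587 - (R(4) + (-8/13 + 9/(-1)))*(-6)) = -(-587 - (-2*4² + (-8/13 + 9/(-1)))*(-6)) = -(-587 - (-2*16 + (-8*1/13 + 9*(-1)))*(-6)) = -(-587 - (-32 + (-8/13 - 9))*(-6)) = -(-587 - (-32 - 125/13)*(-6)) = -(-587 - (-541)*(-6)/13) = -(-587 - 1*3246/13) = -(-587 - 3246/13) = -1*(-10877/13) = 10877/13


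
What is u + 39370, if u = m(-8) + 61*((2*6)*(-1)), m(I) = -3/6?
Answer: 77275/2 ≈ 38638.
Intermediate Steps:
m(I) = -½ (m(I) = -3*⅙ = -½)
u = -1465/2 (u = -½ + 61*((2*6)*(-1)) = -½ + 61*(12*(-1)) = -½ + 61*(-12) = -½ - 732 = -1465/2 ≈ -732.50)
u + 39370 = -1465/2 + 39370 = 77275/2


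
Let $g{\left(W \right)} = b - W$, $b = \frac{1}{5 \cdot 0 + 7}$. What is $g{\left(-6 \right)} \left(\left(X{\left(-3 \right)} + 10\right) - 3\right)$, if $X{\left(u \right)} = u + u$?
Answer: $\frac{43}{7} \approx 6.1429$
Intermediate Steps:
$X{\left(u \right)} = 2 u$
$b = \frac{1}{7}$ ($b = \frac{1}{0 + 7} = \frac{1}{7} \approx 0.14286$)
$g{\left(W \right)} = \frac{1}{7} - W$
$g{\left(-6 \right)} \left(\left(X{\left(-3 \right)} + 10\right) - 3\right) = \left(\frac{1}{7} - -6\right) \left(\left(2 \left(-3\right) + 10\right) - 3\right) = \left(\frac{1}{7} + 6\right) \left(\left(-6 + 10\right) + \left(-5 + 2\right)\right) = \frac{43 \left(4 - 3\right)}{7} = \frac{43}{7} \cdot 1 = \frac{43}{7}$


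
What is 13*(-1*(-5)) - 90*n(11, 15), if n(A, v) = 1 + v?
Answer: -1375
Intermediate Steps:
13*(-1*(-5)) - 90*n(11, 15) = 13*(-1*(-5)) - 90*(1 + 15) = 13*5 - 90*16 = 65 - 1440 = -1375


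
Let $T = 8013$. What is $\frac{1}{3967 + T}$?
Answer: $\frac{1}{11980} \approx 8.3472 \cdot 10^{-5}$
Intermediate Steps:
$\frac{1}{3967 + T} = \frac{1}{3967 + 8013} = \frac{1}{11980}$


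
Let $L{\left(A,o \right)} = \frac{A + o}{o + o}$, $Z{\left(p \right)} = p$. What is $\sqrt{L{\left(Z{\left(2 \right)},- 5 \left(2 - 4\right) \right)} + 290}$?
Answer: $\frac{\sqrt{7265}}{5} \approx 17.047$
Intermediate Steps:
$L{\left(A,o \right)} = \frac{A + o}{2 o}$
$\sqrt{L{\left(Z{\left(2 \right)},- 5 \left(2 - 4\right) \right)} + 290} = \sqrt{\frac{2 - 5 \left(2 - 4\right)}{2 \left(- 5 \left(2 - 4\right)\right)} + 290} = \sqrt{\frac{2 - -10}{2 \left(\left(-5\right) \left(-2\right)\right)} + 290} = \sqrt{\frac{2 + 10}{2 \cdot 10} + 290} = \sqrt{\frac{1}{2} \cdot \frac{1}{10} \cdot 12 + 290} = \sqrt{\frac{3}{5} + 290} = \sqrt{\frac{1453}{5}} = \frac{\sqrt{7265}}{5}$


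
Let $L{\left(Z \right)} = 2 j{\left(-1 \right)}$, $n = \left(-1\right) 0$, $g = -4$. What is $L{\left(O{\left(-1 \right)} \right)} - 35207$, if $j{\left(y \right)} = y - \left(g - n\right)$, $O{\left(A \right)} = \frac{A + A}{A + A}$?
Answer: $-35201$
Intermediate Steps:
$n = 0$
$O{\left(A \right)} = 1$ ($O{\left(A \right)} = \frac{2 A}{2 A} = 2 A \frac{1}{2 A} = 1$)
$j{\left(y \right)} = 4 + y$ ($j{\left(y \right)} = y + \left(0 - -4\right) = y + \left(0 + 4\right) = y + 4 = 4 + y$)
$L{\left(Z \right)} = 6$ ($L{\left(Z \right)} = 2 \left(4 - 1\right) = 2 \cdot 3 = 6$)
$L{\left(O{\left(-1 \right)} \right)} - 35207 = 6 - 35207 = -35201$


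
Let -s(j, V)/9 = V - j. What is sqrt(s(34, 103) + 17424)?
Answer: 3*sqrt(1867) ≈ 129.63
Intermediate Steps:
s(j, V) = -9*V + 9*j (s(j, V) = -9*(V - j) = -9*V + 9*j)
sqrt(s(34, 103) + 17424) = sqrt((-9*103 + 9*34) + 17424) = sqrt((-927 + 306) + 17424) = sqrt(-621 + 17424) = sqrt(16803) = 3*sqrt(1867)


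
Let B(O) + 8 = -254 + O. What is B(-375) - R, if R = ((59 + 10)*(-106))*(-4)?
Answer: -29893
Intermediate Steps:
B(O) = -262 + O (B(O) = -8 + (-254 + O) = -262 + O)
R = 29256 (R = (69*(-106))*(-4) = -7314*(-4) = 29256)
B(-375) - R = (-262 - 375) - 1*29256 = -637 - 29256 = -29893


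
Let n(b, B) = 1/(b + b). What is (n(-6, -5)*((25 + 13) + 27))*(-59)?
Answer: 3835/12 ≈ 319.58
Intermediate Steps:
n(b, B) = 1/(2*b)
(n(-6, -5)*((25 + 13) + 27))*(-59) = (((½)/(-6))*((25 + 13) + 27))*(-59) = (((½)*(-⅙))*(38 + 27))*(-59) = -1/12*65*(-59) = -65/12*(-59) = 3835/12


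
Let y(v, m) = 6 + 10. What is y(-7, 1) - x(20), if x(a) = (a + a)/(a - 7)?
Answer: 168/13 ≈ 12.923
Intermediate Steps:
y(v, m) = 16
x(a) = 2*a/(-7 + a) (x(a) = (2*a)/(-7 + a) = 2*a/(-7 + a))
y(-7, 1) - x(20) = 16 - 2*20/(-7 + 20) = 16 - 2*20/13 = 16 - 1*40/13 = 16 - 40/13 = 168/13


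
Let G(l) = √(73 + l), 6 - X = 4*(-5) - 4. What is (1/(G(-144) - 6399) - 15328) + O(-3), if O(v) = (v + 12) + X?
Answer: -626042848007/40947272 - I*√71/40947272 ≈ -15289.0 - 2.0578e-7*I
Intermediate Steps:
X = 30 (X = 6 - (4*(-5) - 4) = 6 - (-20 - 4) = 6 - 1*(-24) = 6 + 24 = 30)
O(v) = 42 + v (O(v) = (v + 12) + 30 = (12 + v) + 30 = 42 + v)
(1/(G(-144) - 6399) - 15328) + O(-3) = (1/(√(73 - 144) - 6399) - 15328) + (42 - 3) = (1/(√(-71) - 6399) - 15328) + 39 = (1/(I*√71 - 6399) - 15328) + 39 = (1/(-6399 + I*√71) - 15328) + 39 = (-15328 + 1/(-6399 + I*√71)) + 39 = -15289 + 1/(-6399 + I*√71)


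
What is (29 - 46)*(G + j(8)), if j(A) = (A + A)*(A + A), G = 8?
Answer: -4488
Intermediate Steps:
j(A) = 4*A**2 (j(A) = (2*A)*(2*A) = 4*A**2)
(29 - 46)*(G + j(8)) = (29 - 46)*(8 + 4*8**2) = -17*(8 + 4*64) = -17*(8 + 256) = -17*264 = -4488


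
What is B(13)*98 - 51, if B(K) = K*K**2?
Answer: 215255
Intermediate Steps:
B(K) = K**3
B(13)*98 - 51 = 13**3*98 - 51 = 2197*98 - 51 = 215306 - 51 = 215255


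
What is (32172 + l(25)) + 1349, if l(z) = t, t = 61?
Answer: 33582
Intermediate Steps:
l(z) = 61
(32172 + l(25)) + 1349 = (32172 + 61) + 1349 = 32233 + 1349 = 33582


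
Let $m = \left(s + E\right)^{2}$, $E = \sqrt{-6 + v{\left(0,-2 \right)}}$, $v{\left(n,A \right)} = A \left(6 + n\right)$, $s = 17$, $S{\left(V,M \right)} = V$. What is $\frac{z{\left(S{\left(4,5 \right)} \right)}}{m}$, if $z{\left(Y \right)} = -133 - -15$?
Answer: $\frac{118 i}{- 271 i + 102 \sqrt{2}} \approx -0.33929 + 0.1806 i$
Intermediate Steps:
$z{\left(Y \right)} = -118$ ($z{\left(Y \right)} = -133 + 15 = -118$)
$E = 3 i \sqrt{2}$ ($E = \sqrt{-6 - 2 \left(6 + 0\right)} = \sqrt{-6 - 12} = \sqrt{-18} = 3 i \sqrt{2} \approx 4.2426 i$)
$m = \left(17 + 3 i \sqrt{2}\right)^{2} \approx 271.0 + 144.25 i$
$\frac{z{\left(S{\left(4,5 \right)} \right)}}{m} = - \frac{118}{271 + 102 i \sqrt{2}}$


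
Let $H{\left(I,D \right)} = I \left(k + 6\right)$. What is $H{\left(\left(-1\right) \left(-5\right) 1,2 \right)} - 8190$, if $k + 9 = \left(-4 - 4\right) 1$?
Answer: $-8245$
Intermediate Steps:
$k = -17$ ($k = -9 + \left(-4 - 4\right) 1 = -9 - 8 = -17$)
$H{\left(I,D \right)} = - 11 I$ ($H{\left(I,D \right)} = I \left(-17 + 6\right) = I \left(-11\right) = - 11 I$)
$H{\left(\left(-1\right) \left(-5\right) 1,2 \right)} - 8190 = - 11 \left(-1\right) \left(-5\right) 1 - 8190 = - 11 \cdot 5 \cdot 1 - 8190 = \left(-11\right) 5 - 8190 = -55 - 8190 = -8245$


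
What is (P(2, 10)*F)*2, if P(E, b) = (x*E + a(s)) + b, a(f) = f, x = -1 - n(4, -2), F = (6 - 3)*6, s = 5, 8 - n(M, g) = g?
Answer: -252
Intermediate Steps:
n(M, g) = 8 - g
F = 18 (F = 3*6 = 18)
x = -11 (x = -1 - (8 - 1*(-2)) = -1 - (8 + 2) = -1 - 1*10 = -1 - 10 = -11)
P(E, b) = 5 + b - 11*E (P(E, b) = (-11*E + 5) + b = (5 - 11*E) + b = 5 + b - 11*E)
(P(2, 10)*F)*2 = ((5 + 10 - 11*2)*18)*2 = ((5 + 10 - 22)*18)*2 = -7*18*2 = -126*2 = -252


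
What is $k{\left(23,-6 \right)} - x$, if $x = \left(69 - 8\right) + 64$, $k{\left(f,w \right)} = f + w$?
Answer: $-108$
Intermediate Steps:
$x = 125$ ($x = 61 + 64 = 125$)
$k{\left(23,-6 \right)} - x = \left(23 - 6\right) - 125 = 17 - 125 = -108$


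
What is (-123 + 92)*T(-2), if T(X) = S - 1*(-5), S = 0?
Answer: -155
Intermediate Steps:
T(X) = 5 (T(X) = 0 - 1*(-5) = 0 + 5 = 5)
(-123 + 92)*T(-2) = (-123 + 92)*5 = -31*5 = -155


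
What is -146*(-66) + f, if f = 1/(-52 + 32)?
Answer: 192719/20 ≈ 9636.0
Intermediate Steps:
f = -1/20 (f = 1/(-20) = -1/20 ≈ -0.050000)
-146*(-66) + f = -146*(-66) - 1/20 = 9636 - 1/20 = 192719/20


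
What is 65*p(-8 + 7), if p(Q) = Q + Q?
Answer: -130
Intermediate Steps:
p(Q) = 2*Q
65*p(-8 + 7) = 65*(2*(-8 + 7)) = 65*(2*(-1)) = 65*(-2) = -130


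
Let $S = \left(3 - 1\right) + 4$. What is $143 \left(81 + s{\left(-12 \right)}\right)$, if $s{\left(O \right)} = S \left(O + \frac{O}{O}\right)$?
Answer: $2145$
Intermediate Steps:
$S = 6$ ($S = 2 + 4 = 6$)
$s{\left(O \right)} = 6 + 6 O$ ($s{\left(O \right)} = 6 \left(O + \frac{O}{O}\right) = 6 \left(O + 1\right) = 6 \left(1 + O\right) = 6 + 6 O$)
$143 \left(81 + s{\left(-12 \right)}\right) = 143 \left(81 + \left(6 + 6 \left(-12\right)\right)\right) = 143 \left(81 + \left(6 - 72\right)\right) = 143 \left(81 - 66\right) = 143 \cdot 15 = 2145$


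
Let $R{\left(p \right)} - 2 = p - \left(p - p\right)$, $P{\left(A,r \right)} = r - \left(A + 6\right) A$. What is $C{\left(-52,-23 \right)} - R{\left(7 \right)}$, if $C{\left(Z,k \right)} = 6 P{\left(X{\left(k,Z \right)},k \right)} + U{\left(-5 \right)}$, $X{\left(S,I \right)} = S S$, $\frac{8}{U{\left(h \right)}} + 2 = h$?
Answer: $- \frac{11887667}{7} \approx -1.6982 \cdot 10^{6}$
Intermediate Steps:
$U{\left(h \right)} = \frac{8}{-2 + h}$
$X{\left(S,I \right)} = S^{2}$
$P{\left(A,r \right)} = r - A \left(6 + A\right)$ ($P{\left(A,r \right)} = r - \left(6 + A\right) A = r - A \left(6 + A\right)$)
$C{\left(Z,k \right)} = - \frac{8}{7} - 36 k^{2} - 6 k^{4} + 6 k$ ($C{\left(Z,k \right)} = 6 \left(k - \left(k^{2}\right)^{2} - 6 k^{2}\right) + \frac{8}{-2 - 5} = 6 \left(k - k^{4} - 6 k^{2}\right) + \frac{8}{-7} = \left(- 36 k^{2} - 6 k^{4} + 6 k\right) + 8 \left(- \frac{1}{7}\right) = \left(- 36 k^{2} - 6 k^{4} + 6 k\right) - \frac{8}{7} = - \frac{8}{7} - 36 k^{2} - 6 k^{4} + 6 k$)
$R{\left(p \right)} = 2 + p$ ($R{\left(p \right)} = 2 + \left(p - \left(p - p\right)\right) = 2 + \left(p - 0\right) = 2 + \left(p + 0\right) = 2 + p$)
$C{\left(-52,-23 \right)} - R{\left(7 \right)} = \left(- \frac{8}{7} - 36 \left(-23\right)^{2} - 6 \left(-23\right)^{4} + 6 \left(-23\right)\right) - \left(2 + 7\right) = \left(- \frac{8}{7} - 19044 - 1679046 - 138\right) - 9 = - \frac{11887604}{7} - 9 = - \frac{11887667}{7}$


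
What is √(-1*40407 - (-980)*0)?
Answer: I*√40407 ≈ 201.01*I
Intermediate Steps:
√(-1*40407 - (-980)*0) = √(-40407 - 28*0) = √(-40407 + 0) = √(-40407) = I*√40407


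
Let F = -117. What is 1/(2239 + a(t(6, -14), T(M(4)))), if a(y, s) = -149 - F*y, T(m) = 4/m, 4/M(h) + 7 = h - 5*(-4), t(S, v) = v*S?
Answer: -1/7738 ≈ -0.00012923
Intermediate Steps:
t(S, v) = S*v
M(h) = 4/(13 + h) (M(h) = 4/(-7 + (h - 5*(-4))) = 4/(-7 + (h + 20)) = 4/(-7 + (20 + h)) = 4/(13 + h))
a(y, s) = -149 + 117*y (a(y, s) = -149 - (-117)*y = -149 + 117*y)
1/(2239 + a(t(6, -14), T(M(4)))) = 1/(2239 + (-149 + 117*(6*(-14)))) = 1/(2239 + (-149 + 117*(-84))) = 1/(2239 + (-149 - 9828)) = 1/(2239 - 9977) = 1/(-7738) = -1/7738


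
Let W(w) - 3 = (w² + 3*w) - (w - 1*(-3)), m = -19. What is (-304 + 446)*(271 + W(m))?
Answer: 84348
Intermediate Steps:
W(w) = w² + 2*w (W(w) = 3 + ((w² + 3*w) - (w - 1*(-3))) = 3 + ((w² + 3*w) - (w + 3)) = 3 + ((w² + 3*w) - (3 + w)) = 3 + ((w² + 3*w) + (-3 - w)) = 3 + (-3 + w² + 2*w) = w² + 2*w)
(-304 + 446)*(271 + W(m)) = (-304 + 446)*(271 - 19*(2 - 19)) = 142*(271 - 19*(-17)) = 142*(271 + 323) = 142*594 = 84348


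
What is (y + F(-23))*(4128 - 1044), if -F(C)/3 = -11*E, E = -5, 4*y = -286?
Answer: -729366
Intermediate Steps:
y = -143/2 (y = (¼)*(-286) = -143/2 ≈ -71.500)
F(C) = -165 (F(C) = -(-33)*(-5) = -3*55 = -165)
(y + F(-23))*(4128 - 1044) = (-143/2 - 165)*(4128 - 1044) = -473/2*3084 = -729366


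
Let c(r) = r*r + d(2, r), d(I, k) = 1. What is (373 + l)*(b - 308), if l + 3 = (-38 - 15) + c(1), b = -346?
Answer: -208626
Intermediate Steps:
c(r) = 1 + r**2 (c(r) = r*r + 1 = r**2 + 1 = 1 + r**2)
l = -54 (l = -3 + ((-38 - 15) + (1 + 1**2)) = -3 + (-53 + (1 + 1)) = -3 + (-53 + 2) = -3 - 51 = -54)
(373 + l)*(b - 308) = (373 - 54)*(-346 - 308) = 319*(-654) = -208626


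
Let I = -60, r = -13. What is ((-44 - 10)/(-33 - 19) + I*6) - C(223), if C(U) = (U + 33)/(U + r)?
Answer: -983293/2730 ≈ -360.18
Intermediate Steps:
C(U) = (33 + U)/(-13 + U) (C(U) = (U + 33)/(U - 13) = (33 + U)/(-13 + U))
((-44 - 10)/(-33 - 19) + I*6) - C(223) = ((-44 - 10)/(-33 - 19) - 60*6) - (33 + 223)/(-13 + 223) = (-54/(-52) - 360) - 256/210 = (-54*(-1/52) - 360) - 256/210 = (27/26 - 360) - 1*128/105 = -9333/26 - 128/105 = -983293/2730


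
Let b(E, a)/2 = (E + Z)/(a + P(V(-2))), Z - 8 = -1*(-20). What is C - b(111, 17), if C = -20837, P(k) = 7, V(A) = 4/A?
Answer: -250183/12 ≈ -20849.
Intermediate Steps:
Z = 28 (Z = 8 - 1*(-20) = 8 + 20 = 28)
b(E, a) = 2*(28 + E)/(7 + a) (b(E, a) = 2*((E + 28)/(a + 7)) = 2*((28 + E)/(7 + a)) = 2*(28 + E)/(7 + a))
C - b(111, 17) = -20837 - 2*(28 + 111)/(7 + 17) = -20837 - 2*139/24 = -20837 - 1*139/12 = -20837 - 139/12 = -250183/12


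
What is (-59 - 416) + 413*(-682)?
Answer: -282141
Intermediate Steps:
(-59 - 416) + 413*(-682) = -475 - 281666 = -282141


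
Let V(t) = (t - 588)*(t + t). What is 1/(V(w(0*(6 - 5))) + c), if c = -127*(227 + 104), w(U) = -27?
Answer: -1/8827 ≈ -0.00011329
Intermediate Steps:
c = -42037 (c = -127*331 = -42037)
V(t) = 2*t*(-588 + t) (V(t) = (-588 + t)*(2*t) = 2*t*(-588 + t))
1/(V(w(0*(6 - 5))) + c) = 1/(2*(-27)*(-588 - 27) - 42037) = 1/(2*(-27)*(-615) - 42037) = 1/(33210 - 42037) = 1/(-8827) = -1/8827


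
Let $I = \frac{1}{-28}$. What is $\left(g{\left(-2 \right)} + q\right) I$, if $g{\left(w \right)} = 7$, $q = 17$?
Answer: $- \frac{6}{7} \approx -0.85714$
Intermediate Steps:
$I = - \frac{1}{28} \approx -0.035714$
$\left(g{\left(-2 \right)} + q\right) I = \left(7 + 17\right) \left(- \frac{1}{28}\right) = 24 \left(- \frac{1}{28}\right) = - \frac{6}{7}$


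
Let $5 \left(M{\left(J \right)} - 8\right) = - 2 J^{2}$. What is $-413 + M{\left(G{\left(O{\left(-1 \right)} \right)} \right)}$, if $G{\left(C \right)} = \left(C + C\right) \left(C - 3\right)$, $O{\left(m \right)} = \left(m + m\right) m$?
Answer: $- \frac{2057}{5} \approx -411.4$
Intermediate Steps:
$O{\left(m \right)} = 2 m^{2}$ ($O{\left(m \right)} = 2 m m = 2 m^{2}$)
$G{\left(C \right)} = 2 C \left(-3 + C\right)$
$M{\left(J \right)} = 8 - \frac{2 J^{2}}{5}$ ($M{\left(J \right)} = 8 + \frac{\left(-2\right) J^{2}}{5} = 8 - \frac{2 J^{2}}{5}$)
$-413 + M{\left(G{\left(O{\left(-1 \right)} \right)} \right)} = -413 + \left(8 - \frac{2 \left(2 \cdot 2 \left(-1\right)^{2} \left(-3 + 2 \left(-1\right)^{2}\right)\right)^{2}}{5}\right) = -413 + \left(8 - \frac{2 \left(2 \cdot 2 \cdot 1 \left(-3 + 2 \cdot 1\right)\right)^{2}}{5}\right) = -413 + \left(8 - \frac{2 \left(2 \cdot 2 \left(-3 + 2\right)\right)^{2}}{5}\right) = -413 + \left(8 - \frac{2 \left(2 \cdot 2 \left(-1\right)\right)^{2}}{5}\right) = -413 + \left(8 - \frac{2 \left(-4\right)^{2}}{5}\right) = -413 + \left(8 - \frac{32}{5}\right) = -413 + \frac{8}{5} = - \frac{2057}{5}$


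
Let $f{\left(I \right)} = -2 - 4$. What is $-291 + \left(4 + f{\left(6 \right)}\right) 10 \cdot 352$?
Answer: $-7331$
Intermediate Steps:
$f{\left(I \right)} = -6$ ($f{\left(I \right)} = -2 - 4 = -6$)
$-291 + \left(4 + f{\left(6 \right)}\right) 10 \cdot 352 = -291 + \left(4 - 6\right) 10 \cdot 352 = -291 + \left(-2\right) 10 \cdot 352 = -291 - 7040 = -7331$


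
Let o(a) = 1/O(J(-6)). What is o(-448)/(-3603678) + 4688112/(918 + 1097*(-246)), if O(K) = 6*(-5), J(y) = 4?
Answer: -812232983989/46595556540 ≈ -17.432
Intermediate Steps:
O(K) = -30
o(a) = -1/30 (o(a) = 1/(-30) = -1/30)
o(-448)/(-3603678) + 4688112/(918 + 1097*(-246)) = -1/30/(-3603678) + 4688112/(918 + 1097*(-246)) = -1/30*(-1/3603678) + 4688112/(918 - 269862) = 1/108110340 + 4688112/(-268944) = 1/108110340 + 4688112*(-1/268944) = 1/108110340 - 7513/431 = -812232983989/46595556540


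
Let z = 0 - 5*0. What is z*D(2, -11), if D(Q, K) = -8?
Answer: 0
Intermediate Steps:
z = 0 (z = 0 + 0 = 0)
z*D(2, -11) = 0*(-8) = 0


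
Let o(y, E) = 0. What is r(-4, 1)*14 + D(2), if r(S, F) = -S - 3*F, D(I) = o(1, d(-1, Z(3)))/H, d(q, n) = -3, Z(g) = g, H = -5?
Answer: 14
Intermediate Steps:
D(I) = 0 (D(I) = 0/(-5) = 0*(-⅕) = 0)
r(-4, 1)*14 + D(2) = (-1*(-4) - 3*1)*14 + 0 = (4 - 3)*14 + 0 = 1*14 + 0 = 14 + 0 = 14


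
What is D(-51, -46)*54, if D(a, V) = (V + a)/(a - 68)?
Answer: 5238/119 ≈ 44.017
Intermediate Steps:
D(a, V) = (V + a)/(-68 + a)
D(-51, -46)*54 = ((-46 - 51)/(-68 - 51))*54 = (-97/(-119))*54 = -1/119*(-97)*54 = (97/119)*54 = 5238/119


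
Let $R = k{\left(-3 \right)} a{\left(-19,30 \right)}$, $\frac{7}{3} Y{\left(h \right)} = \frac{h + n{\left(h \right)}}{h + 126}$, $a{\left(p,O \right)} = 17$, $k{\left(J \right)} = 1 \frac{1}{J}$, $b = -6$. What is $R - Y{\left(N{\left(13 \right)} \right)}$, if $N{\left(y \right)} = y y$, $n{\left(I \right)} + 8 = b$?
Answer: $- \frac{7300}{1239} \approx -5.8918$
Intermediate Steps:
$n{\left(I \right)} = -14$ ($n{\left(I \right)} = -8 - 6 = -14$)
$k{\left(J \right)} = \frac{1}{J}$
$N{\left(y \right)} = y^{2}$
$Y{\left(h \right)} = \frac{3 \left(-14 + h\right)}{7 \left(126 + h\right)}$ ($Y{\left(h \right)} = \frac{3 \frac{h - 14}{h + 126}}{7} = \frac{3 \frac{-14 + h}{126 + h}}{7} = \frac{3 \left(-14 + h\right)}{7 \left(126 + h\right)}$)
$R = - \frac{17}{3}$ ($R = \frac{1}{-3} \cdot 17 = \left(- \frac{1}{3}\right) 17 = - \frac{17}{3} \approx -5.6667$)
$R - Y{\left(N{\left(13 \right)} \right)} = - \frac{17}{3} - \frac{3 \left(-14 + 13^{2}\right)}{7 \left(126 + 13^{2}\right)} = - \frac{17}{3} - \frac{3 \left(-14 + 169\right)}{7 \left(126 + 169\right)} = - \frac{17}{3} - \frac{3}{7} \cdot \frac{1}{295} \cdot 155 = - \frac{17}{3} - \frac{93}{413} = - \frac{7300}{1239}$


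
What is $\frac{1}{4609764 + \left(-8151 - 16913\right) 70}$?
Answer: $\frac{1}{2855284} \approx 3.5023 \cdot 10^{-7}$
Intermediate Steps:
$\frac{1}{4609764 + \left(-8151 - 16913\right) 70} = \frac{1}{4609764 - 1754480} = \frac{1}{2855284}$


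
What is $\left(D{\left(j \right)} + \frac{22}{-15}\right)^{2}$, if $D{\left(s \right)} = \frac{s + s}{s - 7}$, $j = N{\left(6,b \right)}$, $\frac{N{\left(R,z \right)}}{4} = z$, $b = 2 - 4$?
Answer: $\frac{4}{25} \approx 0.16$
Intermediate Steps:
$b = -2$
$N{\left(R,z \right)} = 4 z$
$j = -8$ ($j = 4 \left(-2\right) = -8$)
$D{\left(s \right)} = \frac{2 s}{-7 + s}$
$\left(D{\left(j \right)} + \frac{22}{-15}\right)^{2} = \left(2 \left(-8\right) \frac{1}{-7 - 8} + \frac{22}{-15}\right)^{2} = \left(2 \left(-8\right) \frac{1}{-15} + 22 \left(- \frac{1}{15}\right)\right)^{2} = \left(2 \left(-8\right) \left(- \frac{1}{15}\right) - \frac{22}{15}\right)^{2} = \left(\frac{16}{15} - \frac{22}{15}\right)^{2} = \left(- \frac{2}{5}\right)^{2} = \frac{4}{25}$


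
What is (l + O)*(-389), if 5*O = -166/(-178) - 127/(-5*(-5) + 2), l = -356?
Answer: 1667410378/12015 ≈ 1.3878e+5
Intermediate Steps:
O = -9062/12015 (O = (-166/(-178) - 127/(-5*(-5) + 2))/5 = (-166*(-1/178) - 127/(25 + 2))/5 = (83/89 - 127/27)/5 = (1/5)*(-9062/2403) = -9062/12015 ≈ -0.75422)
(l + O)*(-389) = (-356 - 9062/12015)*(-389) = -4286402/12015*(-389) = 1667410378/12015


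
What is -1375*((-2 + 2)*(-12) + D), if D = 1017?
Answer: -1398375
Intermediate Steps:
-1375*((-2 + 2)*(-12) + D) = -1375*((-2 + 2)*(-12) + 1017) = -1375*(0*(-12) + 1017) = -1375*(0 + 1017) = -1375*1017 = -1398375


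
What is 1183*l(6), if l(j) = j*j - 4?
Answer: 37856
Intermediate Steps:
l(j) = -4 + j**2 (l(j) = j**2 - 4 = -4 + j**2)
1183*l(6) = 1183*(-4 + 6**2) = 1183*(-4 + 36) = 1183*32 = 37856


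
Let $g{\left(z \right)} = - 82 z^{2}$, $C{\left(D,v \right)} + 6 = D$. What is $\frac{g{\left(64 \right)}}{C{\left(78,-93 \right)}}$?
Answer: $- \frac{41984}{9} \approx -4664.9$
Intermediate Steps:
$C{\left(D,v \right)} = -6 + D$
$\frac{g{\left(64 \right)}}{C{\left(78,-93 \right)}} = \frac{\left(-82\right) 64^{2}}{-6 + 78} = \frac{\left(-82\right) 4096}{72} = \left(-335872\right) \frac{1}{72} = - \frac{41984}{9}$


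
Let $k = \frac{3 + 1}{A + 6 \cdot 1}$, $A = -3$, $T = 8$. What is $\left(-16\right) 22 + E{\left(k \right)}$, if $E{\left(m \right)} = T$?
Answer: $-344$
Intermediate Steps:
$k = \frac{4}{3}$ ($k = \frac{3 + 1}{-3 + 6 \cdot 1} = \frac{4}{-3 + 6} = \frac{4}{3} \approx 1.3333$)
$E{\left(m \right)} = 8$
$\left(-16\right) 22 + E{\left(k \right)} = \left(-16\right) 22 + 8 = -352 + 8 = -344$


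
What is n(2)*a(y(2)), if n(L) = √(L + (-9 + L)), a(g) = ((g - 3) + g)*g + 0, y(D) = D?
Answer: 2*I*√5 ≈ 4.4721*I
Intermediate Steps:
a(g) = g*(-3 + 2*g) (a(g) = ((-3 + g) + g)*g + 0 = (-3 + 2*g)*g + 0 = g*(-3 + 2*g) + 0 = g*(-3 + 2*g))
n(L) = √(-9 + 2*L)
n(2)*a(y(2)) = √(-9 + 2*2)*(2*(-3 + 2*2)) = √(-9 + 4)*(2*(-3 + 4)) = √(-5)*(2*1) = (I*√5)*2 = 2*I*√5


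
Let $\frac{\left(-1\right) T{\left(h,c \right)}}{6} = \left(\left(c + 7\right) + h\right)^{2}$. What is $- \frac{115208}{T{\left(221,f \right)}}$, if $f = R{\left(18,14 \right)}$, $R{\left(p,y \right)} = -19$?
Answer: $\frac{57604}{131043} \approx 0.43958$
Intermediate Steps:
$f = -19$
$T{\left(h,c \right)} = - 6 \left(7 + c + h\right)^{2}$ ($T{\left(h,c \right)} = - 6 \left(\left(c + 7\right) + h\right)^{2} = - 6 \left(\left(7 + c\right) + h\right)^{2} = - 6 \left(7 + c + h\right)^{2}$)
$- \frac{115208}{T{\left(221,f \right)}} = - \frac{115208}{\left(-6\right) \left(7 - 19 + 221\right)^{2}} = - \frac{115208}{\left(-6\right) 209^{2}} = - \frac{115208}{\left(-6\right) 43681} = - \frac{115208}{-262086} = \left(-115208\right) \left(- \frac{1}{262086}\right) = \frac{57604}{131043}$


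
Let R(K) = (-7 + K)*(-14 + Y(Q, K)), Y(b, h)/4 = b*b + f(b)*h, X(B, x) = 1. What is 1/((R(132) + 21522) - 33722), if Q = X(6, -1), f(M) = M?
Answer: 1/52550 ≈ 1.9029e-5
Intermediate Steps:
Q = 1
Y(b, h) = 4*b² + 4*b*h (Y(b, h) = 4*(b*b + b*h) = 4*(b² + b*h) = 4*b² + 4*b*h)
R(K) = (-10 + 4*K)*(-7 + K) (R(K) = (-7 + K)*(-14 + 4*1*(1 + K)) = (-7 + K)*(-14 + (4 + 4*K)) = (-7 + K)*(-10 + 4*K) = (-10 + 4*K)*(-7 + K))
1/((R(132) + 21522) - 33722) = 1/(((70 - 38*132 + 4*132²) + 21522) - 33722) = 1/(((70 - 5016 + 4*17424) + 21522) - 33722) = 1/(((70 - 5016 + 69696) + 21522) - 33722) = 1/((64750 + 21522) - 33722) = 1/(86272 - 33722) = 1/52550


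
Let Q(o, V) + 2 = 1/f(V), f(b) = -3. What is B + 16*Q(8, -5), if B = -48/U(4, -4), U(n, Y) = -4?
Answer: -76/3 ≈ -25.333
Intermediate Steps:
B = 12 (B = -48/(-4) = -48*(-¼) = 12)
Q(o, V) = -7/3 (Q(o, V) = -2 + 1/(-3) = -2 - ⅓ = -7/3)
B + 16*Q(8, -5) = 12 + 16*(-7/3) = 12 - 112/3 = -76/3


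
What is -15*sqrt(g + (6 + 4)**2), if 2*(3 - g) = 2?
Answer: -15*sqrt(102) ≈ -151.49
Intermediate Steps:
g = 2 (g = 3 - 1/2*2 = 3 - 1 = 2)
-15*sqrt(g + (6 + 4)**2) = -15*sqrt(2 + (6 + 4)**2) = -15*sqrt(2 + 10**2) = -15*sqrt(2 + 100) = -15*sqrt(102)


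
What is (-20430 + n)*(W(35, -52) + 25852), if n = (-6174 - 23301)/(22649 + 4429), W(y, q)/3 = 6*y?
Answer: -2441786117205/4513 ≈ -5.4106e+8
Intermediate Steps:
W(y, q) = 18*y (W(y, q) = 3*(6*y) = 18*y)
n = -9825/9026 (n = -29475/27078 = -29475*1/27078 = -9825/9026 ≈ -1.0885)
(-20430 + n)*(W(35, -52) + 25852) = (-20430 - 9825/9026)*(18*35 + 25852) = -184411005*(630 + 25852)/9026 = -184411005/9026*26482 = -2441786117205/4513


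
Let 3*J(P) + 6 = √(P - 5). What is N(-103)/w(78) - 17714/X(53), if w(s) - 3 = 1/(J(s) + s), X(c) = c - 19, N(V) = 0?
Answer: -521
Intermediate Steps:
J(P) = -2 + √(-5 + P)/3 (J(P) = -2 + √(P - 5)/3 = -2 + √(-5 + P)/3)
X(c) = -19 + c
w(s) = 3 + 1/(-2 + s + √(-5 + s)/3) (w(s) = 3 + 1/((-2 + √(-5 + s)/3) + s) = 3 + 1/(-2 + s + √(-5 + s)/3))
N(-103)/w(78) - 17714/X(53) = 0/((3*(-5 + √(-5 + 78) + 3*78)/(-6 + √(-5 + 78) + 3*78))) - 17714/(-19 + 53) = 0/((3*(-5 + √73 + 234)/(-6 + √73 + 234))) - 17714/34 = 0/((3*(229 + √73)/(228 + √73))) - 17714*1/34 = 0*((228 + √73)/(3*(229 + √73))) - 521 = 0 - 521 = -521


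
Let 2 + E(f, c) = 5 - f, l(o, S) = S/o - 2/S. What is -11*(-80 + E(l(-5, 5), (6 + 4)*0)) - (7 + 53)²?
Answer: -13842/5 ≈ -2768.4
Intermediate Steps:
l(o, S) = -2/S + S/o
E(f, c) = 3 - f (E(f, c) = -2 + (5 - f) = 3 - f)
-11*(-80 + E(l(-5, 5), (6 + 4)*0)) - (7 + 53)² = -11*(-80 + (3 - (-2/5 + 5/(-5)))) - (7 + 53)² = -11*(-80 + (3 - (-2*⅕ + 5*(-⅕)))) - 1*60² = -11*(-80 + (3 - (-⅖ - 1))) - 1*3600 = -11*(-80 + (3 - 1*(-7/5))) - 3600 = -11*(-80 + (3 + 7/5)) - 3600 = -11*(-80 + 22/5) - 3600 = -11*(-378/5) - 3600 = 4158/5 - 3600 = -13842/5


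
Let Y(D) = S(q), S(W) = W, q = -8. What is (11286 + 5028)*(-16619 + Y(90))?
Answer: -271252878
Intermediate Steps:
Y(D) = -8
(11286 + 5028)*(-16619 + Y(90)) = (11286 + 5028)*(-16619 - 8) = 16314*(-16627) = -271252878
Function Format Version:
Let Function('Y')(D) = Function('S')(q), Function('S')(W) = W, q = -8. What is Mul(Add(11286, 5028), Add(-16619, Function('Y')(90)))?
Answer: -271252878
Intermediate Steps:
Function('Y')(D) = -8
Mul(Add(11286, 5028), Add(-16619, Function('Y')(90))) = Mul(Add(11286, 5028), Add(-16619, -8)) = Mul(16314, -16627) = -271252878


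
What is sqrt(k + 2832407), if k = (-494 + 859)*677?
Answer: 6*sqrt(85542) ≈ 1754.9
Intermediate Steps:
k = 247105 (k = 365*677 = 247105)
sqrt(k + 2832407) = sqrt(247105 + 2832407) = sqrt(3079512) = 6*sqrt(85542)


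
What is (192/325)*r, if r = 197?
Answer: 37824/325 ≈ 116.38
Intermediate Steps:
(192/325)*r = (192/325)*197 = 37824/325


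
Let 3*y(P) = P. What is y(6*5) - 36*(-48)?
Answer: 1738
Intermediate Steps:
y(P) = P/3
y(6*5) - 36*(-48) = (6*5)/3 - 36*(-48) = (⅓)*30 + 1728 = 10 + 1728 = 1738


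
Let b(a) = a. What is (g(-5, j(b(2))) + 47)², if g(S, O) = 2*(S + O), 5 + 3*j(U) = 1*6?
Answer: 12769/9 ≈ 1418.8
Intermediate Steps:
j(U) = ⅓ (j(U) = -5/3 + (1*6)/3 = -5/3 + (⅓)*6 = -5/3 + 2 = ⅓)
g(S, O) = 2*O + 2*S (g(S, O) = 2*(O + S) = 2*O + 2*S)
(g(-5, j(b(2))) + 47)² = ((2*(⅓) + 2*(-5)) + 47)² = ((⅔ - 10) + 47)² = (-28/3 + 47)² = (113/3)² = 12769/9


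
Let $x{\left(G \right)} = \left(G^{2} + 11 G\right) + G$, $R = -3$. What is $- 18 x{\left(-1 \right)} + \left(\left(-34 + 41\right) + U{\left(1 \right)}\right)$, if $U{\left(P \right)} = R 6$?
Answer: $187$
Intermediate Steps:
$U{\left(P \right)} = -18$ ($U{\left(P \right)} = \left(-3\right) 6 = -18$)
$x{\left(G \right)} = G^{2} + 12 G$
$- 18 x{\left(-1 \right)} + \left(\left(-34 + 41\right) + U{\left(1 \right)}\right) = - 18 \left(- (12 - 1)\right) + \left(\left(-34 + 41\right) - 18\right) = - 18 \left(\left(-1\right) 11\right) + \left(7 - 18\right) = \left(-18\right) \left(-11\right) - 11 = 198 - 11 = 187$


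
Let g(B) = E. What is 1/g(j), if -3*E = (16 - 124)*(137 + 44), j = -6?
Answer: 1/6516 ≈ 0.00015347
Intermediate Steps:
E = 6516 (E = -(16 - 124)*(137 + 44)/3 = -(-36)*181 = -⅓*(-19548) = 6516)
g(B) = 6516
1/g(j) = 1/6516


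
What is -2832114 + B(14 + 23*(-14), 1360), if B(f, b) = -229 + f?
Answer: -2832651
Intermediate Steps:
-2832114 + B(14 + 23*(-14), 1360) = -2832114 + (-229 + (14 + 23*(-14))) = -2832114 + (-229 + (14 - 322)) = -2832114 + (-229 - 308) = -2832114 - 537 = -2832651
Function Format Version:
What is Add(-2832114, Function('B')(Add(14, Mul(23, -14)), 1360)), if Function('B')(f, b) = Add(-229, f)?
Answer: -2832651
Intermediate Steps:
Add(-2832114, Function('B')(Add(14, Mul(23, -14)), 1360)) = Add(-2832114, Add(-229, Add(14, Mul(23, -14)))) = Add(-2832114, Add(-229, Add(14, -322))) = Add(-2832114, Add(-229, -308)) = Add(-2832114, -537) = -2832651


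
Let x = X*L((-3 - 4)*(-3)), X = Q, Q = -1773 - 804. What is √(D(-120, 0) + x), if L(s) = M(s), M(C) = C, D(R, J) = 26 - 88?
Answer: I*√54179 ≈ 232.76*I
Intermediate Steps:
D(R, J) = -62
L(s) = s
Q = -2577
X = -2577
x = -54117 (x = -2577*(-3 - 4)*(-3) = -(-18039)*(-3) = -2577*21 = -54117)
√(D(-120, 0) + x) = √(-62 - 54117) = √(-54179) = I*√54179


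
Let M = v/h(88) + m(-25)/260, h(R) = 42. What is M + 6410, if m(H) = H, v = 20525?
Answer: 7533265/1092 ≈ 6898.6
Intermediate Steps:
M = 533545/1092 (M = 20525/42 - 25/260 = 20525*(1/42) - 25*1/260 = 20525/42 - 5/52 = 533545/1092 ≈ 488.59)
M + 6410 = 533545/1092 + 6410 = 7533265/1092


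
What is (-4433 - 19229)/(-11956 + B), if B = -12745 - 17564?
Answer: 23662/42265 ≈ 0.55985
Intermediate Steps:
B = -30309
(-4433 - 19229)/(-11956 + B) = (-4433 - 19229)/(-11956 - 30309) = -23662/(-42265) = -23662*(-1/42265) = 23662/42265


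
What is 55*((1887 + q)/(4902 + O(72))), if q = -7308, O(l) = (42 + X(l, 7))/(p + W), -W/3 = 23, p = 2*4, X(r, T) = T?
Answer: -18187455/298973 ≈ -60.833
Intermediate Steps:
p = 8
W = -69 (W = -3*23 = -69)
O(l) = -49/61 (O(l) = (42 + 7)/(8 - 69) = 49/(-61) = 49*(-1/61) = -49/61)
55*((1887 + q)/(4902 + O(72))) = 55*((1887 - 7308)/(4902 - 49/61)) = 55*(-5421/298973/61) = 55*(-5421*61/298973) = 55*(-330681/298973) = -18187455/298973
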